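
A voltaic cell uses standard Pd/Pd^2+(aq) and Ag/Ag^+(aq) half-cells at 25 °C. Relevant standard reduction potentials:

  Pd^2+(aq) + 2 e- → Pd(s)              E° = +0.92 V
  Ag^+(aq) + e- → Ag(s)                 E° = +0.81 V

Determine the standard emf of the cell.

The Pd²⁺/Pd couple has the higher E°, so Pd ion is reduced (cathode) and Ag is oxidized (anode).
E°cell = E°(cathode) − E°(anode) = +0.92 − (+0.81) = +0.11 V.

+0.11 V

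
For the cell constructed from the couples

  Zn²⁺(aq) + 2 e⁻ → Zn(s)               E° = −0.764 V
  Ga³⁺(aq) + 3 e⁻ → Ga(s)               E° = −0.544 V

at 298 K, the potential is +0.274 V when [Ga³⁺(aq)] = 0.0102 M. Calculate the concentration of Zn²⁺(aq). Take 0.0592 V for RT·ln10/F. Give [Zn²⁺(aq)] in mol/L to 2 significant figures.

0.00070 M

With Ga³⁺/Ga at the cathode and Zn²⁺/Zn at the anode, E°cell = −0.544 − (−0.764) = +0.220 V (n = 6).
Since E = E° − (0.0592/n)·log Q, log Q = n(E° − E)/0.0592 = −5.473.
The balanced reaction is 2 Ga³⁺(aq) + 3 Zn(s) → 2 Ga(s) + 3 Zn²⁺(aq), so Q = [Zn²⁺(aq)]^3 / [Ga³⁺(aq)]^2.
Solving for the unknown gives log [Zn²⁺(aq)] = −3.152, so [Zn²⁺(aq)] ≈ 0.00070 M.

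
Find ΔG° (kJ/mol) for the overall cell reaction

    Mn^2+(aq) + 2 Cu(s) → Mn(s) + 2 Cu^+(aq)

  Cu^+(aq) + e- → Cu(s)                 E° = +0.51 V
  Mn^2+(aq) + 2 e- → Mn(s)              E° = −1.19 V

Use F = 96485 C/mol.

+328 kJ/mol

In the reaction as written Mn^2+(aq) is reduced, so the Mn²⁺/Mn couple is the cathode and Cu⁺/Cu is the anode.
E°cell = −1.19 − (+0.51) = −1.70 V; balancing electrons gives n = 2.
ΔG° = −nFE°cell = −(2)(96485)(−1.70) J/mol = +328 kJ/mol.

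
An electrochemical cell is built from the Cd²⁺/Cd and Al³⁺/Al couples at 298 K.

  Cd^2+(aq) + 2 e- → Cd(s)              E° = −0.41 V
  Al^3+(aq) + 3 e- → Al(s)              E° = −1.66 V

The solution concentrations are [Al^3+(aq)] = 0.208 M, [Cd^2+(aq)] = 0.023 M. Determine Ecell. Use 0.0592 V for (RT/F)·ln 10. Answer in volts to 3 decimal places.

+1.215 V

Since E°(Cd²⁺/Cd) > E°(Al³⁺/Al), Cd²⁺/Cd serves as the cathode.
The standard potential is −0.41 − (−1.66) = +1.25 V and the balanced reaction transfers n = 6 electrons.
Balancing gives 3 Cd^2+(aq) + 2 Al(s) → 3 Cd(s) + 2 Al^3+(aq); hence Q = [Al^3+(aq)]^2 / [Cd^2+(aq)]^3 = 3.56×10^3 (log Q = 3.551).
E = E° − (0.0592/n)·log Q = +1.25 − (0.0592/6)(3.551) = +1.215 V.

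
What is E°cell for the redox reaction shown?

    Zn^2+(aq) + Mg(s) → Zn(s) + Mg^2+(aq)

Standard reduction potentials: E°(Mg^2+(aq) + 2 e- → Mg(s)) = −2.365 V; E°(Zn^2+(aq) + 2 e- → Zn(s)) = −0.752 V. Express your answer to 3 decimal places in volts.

+1.613 V

Zn^2+(aq) gains electrons, so the Zn²⁺/Zn couple is the cathode; the Mg²⁺/Mg couple is the anode.
E°cell = E°(cathode) − E°(anode) = −0.752 − (−2.365) = +1.613 V.
The positive value indicates the reaction is spontaneous as written.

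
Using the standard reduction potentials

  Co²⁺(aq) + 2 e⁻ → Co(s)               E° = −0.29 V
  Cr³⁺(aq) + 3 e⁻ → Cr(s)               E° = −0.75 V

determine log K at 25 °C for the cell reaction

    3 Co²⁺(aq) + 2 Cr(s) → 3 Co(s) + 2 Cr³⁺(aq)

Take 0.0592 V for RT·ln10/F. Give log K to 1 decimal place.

The Co²⁺/Co couple is reduced (cathode); E°cell = −0.29 − (−0.75) = +0.46 V with n = 6.
At equilibrium E = 0, so log K = nE°cell / 0.0592 = (6)(+0.46) / 0.0592 = 46.6.

log K = 46.6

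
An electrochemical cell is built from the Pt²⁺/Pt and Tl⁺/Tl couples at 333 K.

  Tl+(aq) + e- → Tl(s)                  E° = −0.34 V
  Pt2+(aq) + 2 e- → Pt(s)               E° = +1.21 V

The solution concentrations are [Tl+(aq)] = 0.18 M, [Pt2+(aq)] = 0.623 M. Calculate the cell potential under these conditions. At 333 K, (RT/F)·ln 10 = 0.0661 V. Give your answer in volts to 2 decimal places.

The Pt²⁺/Pt couple has the more positive E°, so it is the cathode; Tl⁺/Tl is the anode.
The standard potential is +1.21 − (−0.34) = +1.55 V and the balanced reaction transfers n = 2 electrons.
Balancing gives Pt2+(aq) + 2 Tl(s) → Pt(s) + 2 Tl+(aq); hence Q = [Tl+(aq)]^2 / [Pt2+(aq)] = 0.052 (log Q = −1.284).
E = E° − (0.0661/n)·log Q = +1.55 − (0.0661/2)(−1.284) = +1.59 V.

+1.59 V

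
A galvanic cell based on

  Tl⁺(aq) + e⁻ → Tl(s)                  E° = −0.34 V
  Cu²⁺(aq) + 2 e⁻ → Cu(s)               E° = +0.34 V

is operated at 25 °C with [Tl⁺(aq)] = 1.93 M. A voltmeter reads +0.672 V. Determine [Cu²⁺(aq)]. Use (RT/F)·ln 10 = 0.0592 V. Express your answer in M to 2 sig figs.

2.0 M

Cu²⁺/Cu is the cathode (higher E°); E°cell = +0.34 − (−0.34) = +0.68 V with n = 2.
From the Nernst equation, log Q = n(E° − E)/0.0592 = 2·(+0.68 − (+0.672))/0.0592 = 0.270.
The balanced reaction is Cu²⁺(aq) + 2 Tl(s) → Cu(s) + 2 Tl⁺(aq), so Q = [Tl⁺(aq)]^2 / [Cu²⁺(aq)].
Solving for the unknown gives log [Cu²⁺(aq)] = 0.301, so [Cu²⁺(aq)] ≈ 2.0 M.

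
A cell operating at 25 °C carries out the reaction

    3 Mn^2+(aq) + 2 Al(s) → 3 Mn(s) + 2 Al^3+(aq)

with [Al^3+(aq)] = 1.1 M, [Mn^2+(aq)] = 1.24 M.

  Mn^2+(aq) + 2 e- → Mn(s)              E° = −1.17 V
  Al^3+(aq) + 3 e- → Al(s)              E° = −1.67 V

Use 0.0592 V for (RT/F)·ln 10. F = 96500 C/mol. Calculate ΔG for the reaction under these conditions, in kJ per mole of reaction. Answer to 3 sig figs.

−291 kJ/mol

The standard cell potential is −1.17 − (−1.67) = +0.50 V, with n = 6 electrons in the balanced equation.
The reaction quotient is [Al^3+(aq)]^2 / [Mn^2+(aq)]^3 = 0.635; by Nernst, E = +0.50 − (0.0592/6)(−0.197) = +0.5019 V.
ΔG = −nFE = −(6)(96500)(+0.5019) J/mol = −291 kJ/mol.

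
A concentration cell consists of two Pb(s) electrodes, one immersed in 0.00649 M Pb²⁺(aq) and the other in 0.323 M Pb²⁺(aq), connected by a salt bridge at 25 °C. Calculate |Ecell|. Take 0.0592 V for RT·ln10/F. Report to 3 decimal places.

0.050 V

For a concentration cell E°cell = 0, since both electrodes use the same couple.
The compartment with the higher Pb²⁺(aq) concentration (0.323 M) acts as the cathode; ions are reduced there and produced at the dilute (0.00649 M) anode.
With n = 2, Ecell = −(0.0592/2)·log([dilute]/[conc]) = −(0.0592/2)·log(0.00649/0.323) = +0.050 V.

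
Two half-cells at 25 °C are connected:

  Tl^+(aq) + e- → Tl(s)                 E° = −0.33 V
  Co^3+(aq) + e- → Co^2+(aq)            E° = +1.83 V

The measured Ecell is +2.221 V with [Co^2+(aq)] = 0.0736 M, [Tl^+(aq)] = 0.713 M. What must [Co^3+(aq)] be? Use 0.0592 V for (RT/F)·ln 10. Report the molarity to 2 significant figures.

0.56 M

Co³⁺/Co²⁺ is the cathode (higher E°); E°cell = +1.83 − (−0.33) = +2.16 V with n = 1.
From the Nernst equation, log Q = n(E° − E)/0.0592 = 1·(+2.16 − (+2.221))/0.0592 = −1.030.
For Co^3+(aq) + Tl(s) → Co^2+(aq) + Tl^+(aq), the reaction quotient is Q = ([Co^2+(aq)]·[Tl^+(aq)]) / [Co^3+(aq)].
Solving for the unknown gives log [Co^3+(aq)] = −0.250, so [Co^3+(aq)] ≈ 0.56 M.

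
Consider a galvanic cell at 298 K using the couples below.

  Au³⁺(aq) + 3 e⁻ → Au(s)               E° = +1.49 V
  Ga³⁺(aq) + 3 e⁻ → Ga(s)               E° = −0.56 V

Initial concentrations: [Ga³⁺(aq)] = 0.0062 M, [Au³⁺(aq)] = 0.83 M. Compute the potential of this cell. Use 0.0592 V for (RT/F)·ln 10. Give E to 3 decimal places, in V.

Since E°(Au³⁺/Au) > E°(Ga³⁺/Ga), Au³⁺/Au serves as the cathode.
The standard potential is +1.49 − (−0.56) = +2.05 V and the balanced reaction transfers n = 3 electrons.
For the overall reaction Au³⁺(aq) + Ga(s) → Au(s) + Ga³⁺(aq), Q = [Ga³⁺(aq)] / [Au³⁺(aq)] = 0.00747, giving log Q = −2.127.
E = E° − (0.0592/n)·log Q = +2.05 − (0.0592/3)(−2.127) = +2.092 V.

+2.092 V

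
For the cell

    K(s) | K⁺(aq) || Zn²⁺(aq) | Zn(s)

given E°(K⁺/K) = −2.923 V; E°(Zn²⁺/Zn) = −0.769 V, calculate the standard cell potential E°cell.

+2.154 V

By convention the left-hand electrode in cell notation is the anode (oxidation) and the right-hand electrode is the cathode (reduction).
E°cell = E°(right) − E°(left) = −0.769 − (−2.923) = +2.154 V.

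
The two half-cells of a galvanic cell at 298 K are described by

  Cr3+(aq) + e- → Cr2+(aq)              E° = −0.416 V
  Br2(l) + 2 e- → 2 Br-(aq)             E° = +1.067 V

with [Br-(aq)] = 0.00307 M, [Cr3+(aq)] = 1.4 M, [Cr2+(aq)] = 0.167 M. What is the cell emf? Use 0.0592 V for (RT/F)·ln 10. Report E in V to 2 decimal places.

+1.58 V

Since E°(Br₂/Br⁻) > E°(Cr³⁺/Cr²⁺), Br₂/Br⁻ serves as the cathode.
The standard potential is +1.067 − (−0.416) = +1.483 V and the balanced reaction transfers n = 2 electrons.
Balancing gives Br2(l) + 2 Cr2+(aq) → 2 Br-(aq) + 2 Cr3+(aq); hence Q = ([Br-(aq)]^2·[Cr3+(aq)]^2) / [Cr2+(aq)]^2 = 0.000662 (log Q = −3.179).
E = E° − (0.0592/n)·log Q = +1.483 − (0.0592/2)(−3.179) = +1.58 V.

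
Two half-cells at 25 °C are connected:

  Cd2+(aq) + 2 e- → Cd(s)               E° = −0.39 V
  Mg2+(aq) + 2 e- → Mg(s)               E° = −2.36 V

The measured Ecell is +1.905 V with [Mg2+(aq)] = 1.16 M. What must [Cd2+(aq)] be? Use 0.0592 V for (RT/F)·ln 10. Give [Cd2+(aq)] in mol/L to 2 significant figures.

0.0074 M

Cd²⁺/Cd is the cathode (higher E°); E°cell = −0.39 − (−2.36) = +1.97 V with n = 2.
Rearranging E = E° − (0.0592/n)·log Q gives log Q = 2(+1.97 − (+1.905))/0.0592 = 2.196.
The balanced reaction is Cd2+(aq) + Mg(s) → Cd(s) + Mg2+(aq), so Q = [Mg2+(aq)] / [Cd2+(aq)].
Substituting the known concentrations and solving, log [Cd2+(aq)] = −2.132 and [Cd2+(aq)] = 0.0074 M.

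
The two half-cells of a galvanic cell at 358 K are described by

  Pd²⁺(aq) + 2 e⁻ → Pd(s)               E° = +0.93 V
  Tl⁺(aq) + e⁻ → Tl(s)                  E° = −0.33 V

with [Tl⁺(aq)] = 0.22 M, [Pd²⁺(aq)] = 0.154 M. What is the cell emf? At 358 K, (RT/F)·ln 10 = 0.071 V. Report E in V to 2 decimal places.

Since E°(Pd²⁺/Pd) > E°(Tl⁺/Tl), Pd²⁺/Pd serves as the cathode.
E°cell = +0.93 − (−0.33) = +1.26 V, with n = 2 electrons transferred.
Balancing gives Pd²⁺(aq) + 2 Tl(s) → Pd(s) + 2 Tl⁺(aq); hence Q = [Tl⁺(aq)]^2 / [Pd²⁺(aq)] = 0.314 (log Q = −0.503).
E = E° − (0.071/n)·log Q = +1.26 − (0.071/2)(−0.503) = +1.28 V.

+1.28 V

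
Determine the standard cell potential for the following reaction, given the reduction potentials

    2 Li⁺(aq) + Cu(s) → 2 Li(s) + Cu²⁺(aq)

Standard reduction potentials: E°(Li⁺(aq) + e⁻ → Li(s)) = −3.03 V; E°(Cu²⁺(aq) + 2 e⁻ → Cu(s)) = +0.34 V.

In the reaction as written, Li⁺(aq) is reduced (cathode) and Cu²⁺(aq) is produced by oxidation at the anode.
E°cell = E°(cathode) − E°(anode) = −3.03 − (+0.34) = −3.37 V.

−3.37 V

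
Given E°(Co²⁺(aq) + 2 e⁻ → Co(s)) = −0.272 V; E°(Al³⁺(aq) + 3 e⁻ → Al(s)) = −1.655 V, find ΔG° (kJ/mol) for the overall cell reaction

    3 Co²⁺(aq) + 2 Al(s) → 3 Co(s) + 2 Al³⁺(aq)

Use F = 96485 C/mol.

−801 kJ/mol

In the reaction as written Co²⁺(aq) is reduced, so the Co²⁺/Co couple is the cathode and Al³⁺/Al is the anode.
E°cell = −0.272 − (−1.655) = +1.383 V; balancing electrons gives n = 6.
ΔG° = −nFE°cell = −(6)(96485)(+1.383) J/mol = −801 kJ/mol.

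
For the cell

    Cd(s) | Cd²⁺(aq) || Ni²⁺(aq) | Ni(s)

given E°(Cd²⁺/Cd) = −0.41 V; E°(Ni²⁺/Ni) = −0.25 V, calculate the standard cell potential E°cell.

+0.16 V

By convention the left-hand electrode in cell notation is the anode (oxidation) and the right-hand electrode is the cathode (reduction).
E°cell = E°(right) − E°(left) = −0.25 − (−0.41) = +0.16 V.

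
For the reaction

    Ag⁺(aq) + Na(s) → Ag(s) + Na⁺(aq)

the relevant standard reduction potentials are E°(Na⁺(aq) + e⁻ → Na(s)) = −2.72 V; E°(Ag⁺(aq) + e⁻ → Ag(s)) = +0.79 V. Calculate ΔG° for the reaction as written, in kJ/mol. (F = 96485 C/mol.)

−339 kJ/mol

In the reaction as written Ag⁺(aq) is reduced, so the Ag⁺/Ag couple is the cathode and Na⁺/Na is the anode.
E°cell = +0.79 − (−2.72) = +3.51 V; balancing electrons gives n = 1.
ΔG° = −nFE°cell = −(1)(96485)(+3.51) J/mol = −339 kJ/mol.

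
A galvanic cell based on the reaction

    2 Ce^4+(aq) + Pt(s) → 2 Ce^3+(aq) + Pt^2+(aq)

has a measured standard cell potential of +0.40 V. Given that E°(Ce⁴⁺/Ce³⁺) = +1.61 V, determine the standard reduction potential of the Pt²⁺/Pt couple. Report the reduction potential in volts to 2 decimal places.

In the reaction as written the Ce⁴⁺/Ce³⁺ couple is reduced (cathode) and Pt²⁺/Pt is oxidized (anode), so E°cell = E°(Ce⁴⁺/Ce³⁺) − E°(Pt²⁺/Pt).
E°(Pt²⁺/Pt) = E°(cathode) − E°cell = +1.61 − (+0.40) = +1.21 V.

+1.21 V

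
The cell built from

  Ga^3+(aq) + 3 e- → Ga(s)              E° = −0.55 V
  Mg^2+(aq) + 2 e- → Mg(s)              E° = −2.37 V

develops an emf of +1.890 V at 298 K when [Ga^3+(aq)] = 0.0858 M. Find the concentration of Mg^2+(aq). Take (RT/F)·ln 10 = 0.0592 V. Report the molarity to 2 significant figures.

With Ga³⁺/Ga at the cathode and Mg²⁺/Mg at the anode, E°cell = −0.55 − (−2.37) = +1.82 V (n = 6).
From the Nernst equation, log Q = n(E° − E)/0.0592 = 6·(+1.82 − (+1.890))/0.0592 = −7.095.
For 2 Ga^3+(aq) + 3 Mg(s) → 2 Ga(s) + 3 Mg^2+(aq), the reaction quotient is Q = [Mg^2+(aq)]^3 / [Ga^3+(aq)]^2.
Substituting the known concentrations and solving, log [Mg^2+(aq)] = −3.076 and [Mg^2+(aq)] = 0.00084 M.

0.00084 M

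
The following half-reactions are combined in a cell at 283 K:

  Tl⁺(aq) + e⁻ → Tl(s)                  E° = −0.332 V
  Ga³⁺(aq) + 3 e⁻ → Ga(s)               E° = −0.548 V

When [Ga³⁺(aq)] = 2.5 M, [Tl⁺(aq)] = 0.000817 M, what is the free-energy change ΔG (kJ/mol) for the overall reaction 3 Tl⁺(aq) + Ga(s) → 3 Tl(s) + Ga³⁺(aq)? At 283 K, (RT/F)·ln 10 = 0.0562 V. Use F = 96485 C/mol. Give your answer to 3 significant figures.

−10.1 kJ/mol

With Tl⁺/Tl reduced at the cathode, E°cell = −0.332 − (−0.548) = +0.216 V and n = 3.
Q = [Ga³⁺(aq)] / [Tl⁺(aq)]^3 = 4.58×10^9, so log Q = 9.661 and E = +0.216 − (0.0562/3)(9.661) = +0.0350 V.
Then ΔG = −nFE = −3 × 96485 × +0.0350 J/mol = −10.1 kJ/mol.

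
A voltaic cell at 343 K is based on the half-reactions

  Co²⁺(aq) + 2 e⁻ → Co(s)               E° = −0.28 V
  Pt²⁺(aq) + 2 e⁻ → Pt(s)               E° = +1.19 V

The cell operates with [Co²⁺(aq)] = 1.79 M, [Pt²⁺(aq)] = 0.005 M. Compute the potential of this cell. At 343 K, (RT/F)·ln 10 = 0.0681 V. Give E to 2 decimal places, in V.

+1.38 V

Pt²⁺/Pt is reduced (cathode, E° = +1.19 V) and Co²⁺/Co is oxidized (anode).
The standard potential is +1.19 − (−0.28) = +1.47 V and the balanced reaction transfers n = 2 electrons.
The balanced reaction is Pt²⁺(aq) + Co(s) → Pt(s) + Co²⁺(aq), so Q = [Co²⁺(aq)] / [Pt²⁺(aq)] = 358 and log Q = 2.554.
E = E° − (0.0681/n)·log Q = +1.47 − (0.0681/2)(2.554) = +1.38 V.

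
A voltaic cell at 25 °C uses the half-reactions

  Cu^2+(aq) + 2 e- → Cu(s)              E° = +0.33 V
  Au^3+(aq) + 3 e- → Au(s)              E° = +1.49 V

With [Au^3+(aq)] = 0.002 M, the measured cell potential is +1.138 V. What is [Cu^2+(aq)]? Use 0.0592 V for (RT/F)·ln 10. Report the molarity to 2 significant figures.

0.088 M

The Au³⁺/Au couple has the larger reduction potential, so it is the cathode: E°cell = +1.49 − (+0.33) = +1.16 V and n = 6.
From the Nernst equation, log Q = n(E° − E)/0.0592 = 6·(+1.16 − (+1.138))/0.0592 = 2.230.
For 2 Au^3+(aq) + 3 Cu(s) → 2 Au(s) + 3 Cu^2+(aq), the reaction quotient is Q = [Cu^2+(aq)]^3 / [Au^3+(aq)]^2.
Solving for the unknown gives log [Cu^2+(aq)] = −1.056, so [Cu^2+(aq)] ≈ 0.088 M.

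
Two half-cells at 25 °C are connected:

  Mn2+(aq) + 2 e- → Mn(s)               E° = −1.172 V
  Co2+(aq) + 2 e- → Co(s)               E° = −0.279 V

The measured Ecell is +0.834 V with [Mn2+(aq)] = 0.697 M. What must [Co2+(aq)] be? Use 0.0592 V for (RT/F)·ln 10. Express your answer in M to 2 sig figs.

Co²⁺/Co is the cathode (higher E°); E°cell = −0.279 − (−1.172) = +0.893 V with n = 2.
From the Nernst equation, log Q = n(E° − E)/0.0592 = 2·(+0.893 − (+0.834))/0.0592 = 1.993.
The balanced reaction is Co2+(aq) + Mn(s) → Co(s) + Mn2+(aq), so Q = [Mn2+(aq)] / [Co2+(aq)].
Solving for the unknown gives log [Co2+(aq)] = −2.150, so [Co2+(aq)] ≈ 0.0071 M.

0.0071 M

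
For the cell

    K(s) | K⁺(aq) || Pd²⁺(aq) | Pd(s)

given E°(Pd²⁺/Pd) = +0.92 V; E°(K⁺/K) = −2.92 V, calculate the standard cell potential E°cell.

+3.84 V

By convention the left-hand electrode in cell notation is the anode (oxidation) and the right-hand electrode is the cathode (reduction).
E°cell = E°(right) − E°(left) = +0.92 − (−2.92) = +3.84 V.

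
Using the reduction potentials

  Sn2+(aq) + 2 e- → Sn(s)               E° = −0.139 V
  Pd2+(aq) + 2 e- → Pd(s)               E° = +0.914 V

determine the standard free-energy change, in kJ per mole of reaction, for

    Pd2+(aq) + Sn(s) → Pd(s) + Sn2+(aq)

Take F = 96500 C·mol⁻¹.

In the reaction as written Pd2+(aq) is reduced, so the Pd²⁺/Pd couple is the cathode and Sn²⁺/Sn is the anode.
E°cell = +0.914 − (−0.139) = +1.053 V; balancing electrons gives n = 2.
ΔG° = −nFE°cell = −(2)(96500)(+1.053) J/mol = −203 kJ/mol.

−203 kJ/mol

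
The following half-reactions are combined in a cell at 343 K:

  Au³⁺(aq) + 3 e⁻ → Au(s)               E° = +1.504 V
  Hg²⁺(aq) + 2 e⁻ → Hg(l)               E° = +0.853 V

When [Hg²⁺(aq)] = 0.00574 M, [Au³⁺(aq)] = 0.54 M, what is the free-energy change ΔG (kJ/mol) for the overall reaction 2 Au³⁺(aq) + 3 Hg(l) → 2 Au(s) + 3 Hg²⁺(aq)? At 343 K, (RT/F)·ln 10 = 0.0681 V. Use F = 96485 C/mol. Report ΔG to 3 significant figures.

−418 kJ/mol

E°cell = +1.504 − (+0.853) = +0.651 V; the balanced reaction transfers n = 6 electrons.
Q = [Hg²⁺(aq)]^3 / [Au³⁺(aq)]^2 = 6.49×10^−7, so log Q = −6.188 and E = +0.651 − (0.0681/6)(−6.188) = +0.7212 V.
Then ΔG = −nFE = −6 × 96485 × +0.7212 J/mol = −418 kJ/mol.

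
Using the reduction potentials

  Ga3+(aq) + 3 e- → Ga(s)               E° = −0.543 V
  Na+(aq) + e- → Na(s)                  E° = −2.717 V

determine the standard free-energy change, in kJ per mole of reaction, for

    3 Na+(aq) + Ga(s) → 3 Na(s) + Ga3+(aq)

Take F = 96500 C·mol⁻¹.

In the reaction as written Na+(aq) is reduced, so the Na⁺/Na couple is the cathode and Ga³⁺/Ga is the anode.
E°cell = −2.717 − (−0.543) = −2.174 V; balancing electrons gives n = 3.
ΔG° = −nFE°cell = −(3)(96500)(−2.174) J/mol = +629 kJ/mol.

+629 kJ/mol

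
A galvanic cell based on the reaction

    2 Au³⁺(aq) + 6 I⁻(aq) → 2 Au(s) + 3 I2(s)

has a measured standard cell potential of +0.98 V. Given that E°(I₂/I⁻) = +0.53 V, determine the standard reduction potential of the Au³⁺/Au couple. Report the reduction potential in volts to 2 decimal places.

In the reaction as written the Au³⁺/Au couple is reduced (cathode) and I₂/I⁻ is oxidized (anode), so E°cell = E°(Au³⁺/Au) − E°(I₂/I⁻).
E°(Au³⁺/Au) = E°cell + E°(anode) = +0.98 + (+0.53) = +1.51 V.

+1.51 V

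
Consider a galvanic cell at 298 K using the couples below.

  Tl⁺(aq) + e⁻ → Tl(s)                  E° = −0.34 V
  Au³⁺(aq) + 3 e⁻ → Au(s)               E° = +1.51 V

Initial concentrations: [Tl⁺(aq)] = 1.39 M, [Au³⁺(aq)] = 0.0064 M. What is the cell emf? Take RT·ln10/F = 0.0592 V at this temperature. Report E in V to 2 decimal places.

Since E°(Au³⁺/Au) > E°(Tl⁺/Tl), Au³⁺/Au serves as the cathode.
E°cell = +1.51 − (−0.34) = +1.85 V, with n = 3 electrons transferred.
For the overall reaction Au³⁺(aq) + 3 Tl(s) → Au(s) + 3 Tl⁺(aq), Q = [Tl⁺(aq)]^3 / [Au³⁺(aq)] = 420, giving log Q = 2.623.
E = E° − (0.0592/n)·log Q = +1.85 − (0.0592/3)(2.623) = +1.80 V.

+1.80 V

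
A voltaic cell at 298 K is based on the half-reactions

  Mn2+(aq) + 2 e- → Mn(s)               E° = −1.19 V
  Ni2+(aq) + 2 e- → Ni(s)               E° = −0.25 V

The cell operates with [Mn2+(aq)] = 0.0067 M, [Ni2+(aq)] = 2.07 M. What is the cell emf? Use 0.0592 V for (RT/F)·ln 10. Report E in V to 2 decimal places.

Since E°(Ni²⁺/Ni) > E°(Mn²⁺/Mn), Ni²⁺/Ni serves as the cathode.
E°cell = −0.25 − (−1.19) = +0.94 V, with n = 2 electrons transferred.
The balanced reaction is Ni2+(aq) + Mn(s) → Ni(s) + Mn2+(aq), so Q = [Mn2+(aq)] / [Ni2+(aq)] = 0.00324 and log Q = −2.490.
E = E° − (0.0592/n)·log Q = +0.94 − (0.0592/2)(−2.490) = +1.01 V.

+1.01 V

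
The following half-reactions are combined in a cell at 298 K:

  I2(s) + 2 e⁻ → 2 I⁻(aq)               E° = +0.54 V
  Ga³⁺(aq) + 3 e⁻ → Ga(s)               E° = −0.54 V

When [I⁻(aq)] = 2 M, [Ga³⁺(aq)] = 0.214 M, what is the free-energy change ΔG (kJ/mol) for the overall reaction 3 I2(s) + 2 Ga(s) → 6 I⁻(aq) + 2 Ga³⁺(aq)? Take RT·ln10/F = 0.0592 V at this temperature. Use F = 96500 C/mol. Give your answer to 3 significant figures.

With I₂/I⁻ reduced at the cathode, E°cell = +0.54 − (−0.54) = +1.08 V and n = 6.
The reaction quotient is [I⁻(aq)]^6·[Ga³⁺(aq)]^2 = 2.93; by Nernst, E = +1.08 − (0.0592/6)(0.467) = +1.0754 V.
ΔG = −nFE = −(6)(96500)(+1.0754) J/mol = −623 kJ/mol.

−623 kJ/mol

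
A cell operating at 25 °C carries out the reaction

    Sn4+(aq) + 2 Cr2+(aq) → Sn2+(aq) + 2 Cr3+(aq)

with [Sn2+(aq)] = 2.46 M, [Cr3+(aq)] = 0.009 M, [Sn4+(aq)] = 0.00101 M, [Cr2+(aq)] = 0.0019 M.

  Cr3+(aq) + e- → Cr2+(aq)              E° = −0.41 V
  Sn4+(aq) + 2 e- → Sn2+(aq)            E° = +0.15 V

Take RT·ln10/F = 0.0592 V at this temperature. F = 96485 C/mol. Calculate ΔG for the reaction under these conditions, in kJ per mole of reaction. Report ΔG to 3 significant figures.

E°cell = +0.15 − (−0.41) = +0.56 V; the balanced reaction transfers n = 2 electrons.
Here Q = ([Sn2+(aq)]·[Cr3+(aq)]^2) / ([Sn4+(aq)]·[Cr2+(aq)]^2) = 5.47×10^4 (log Q = 4.738), giving E = +0.56 − (0.0592/2)·(4.738) = +0.4198 V.
Then ΔG = −nFE = −2 × 96485 × +0.4198 J/mol = −81.0 kJ/mol.

−81.0 kJ/mol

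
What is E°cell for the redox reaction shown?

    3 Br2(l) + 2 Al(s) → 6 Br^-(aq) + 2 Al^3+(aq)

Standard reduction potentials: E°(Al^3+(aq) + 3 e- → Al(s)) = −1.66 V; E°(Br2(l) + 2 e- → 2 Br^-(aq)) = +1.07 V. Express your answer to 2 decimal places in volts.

In the reaction as written, Br2(l) is reduced (cathode) and Al^3+(aq) is produced by oxidation at the anode.
E°cell = E°(cathode) − E°(anode) = +1.07 − (−1.66) = +2.73 V.

+2.73 V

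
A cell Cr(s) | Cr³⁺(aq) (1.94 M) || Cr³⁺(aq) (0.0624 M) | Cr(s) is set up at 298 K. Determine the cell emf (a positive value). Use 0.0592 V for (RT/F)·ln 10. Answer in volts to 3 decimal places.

For a concentration cell E°cell = 0, since both electrodes use the same couple.
The compartment with the higher Cr³⁺(aq) concentration (1.94 M) acts as the cathode; ions are reduced there and produced at the dilute (0.0624 M) anode.
With n = 3, Ecell = −(0.0592/3)·log([dilute]/[conc]) = −(0.0592/3)·log(0.0624/1.94) = +0.029 V.

0.029 V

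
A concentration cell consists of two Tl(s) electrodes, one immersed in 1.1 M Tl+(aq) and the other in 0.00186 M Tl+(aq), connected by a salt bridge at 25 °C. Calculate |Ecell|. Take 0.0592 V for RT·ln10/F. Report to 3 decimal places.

0.164 V

For a concentration cell E°cell = 0, since both electrodes use the same couple.
The compartment with the higher Tl+(aq) concentration (1.1 M) acts as the cathode; ions are reduced there and produced at the dilute (0.00186 M) anode.
With n = 1, Ecell = −(0.0592/1)·log([dilute]/[conc]) = −(0.0592/1)·log(0.00186/1.1) = +0.164 V.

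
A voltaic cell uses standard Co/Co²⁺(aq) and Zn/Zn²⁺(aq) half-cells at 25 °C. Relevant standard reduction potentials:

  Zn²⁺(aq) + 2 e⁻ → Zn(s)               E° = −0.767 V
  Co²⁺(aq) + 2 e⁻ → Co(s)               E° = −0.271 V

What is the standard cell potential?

Of the two couples in this cell, the one with the more positive reduction potential is reduced at the cathode: here that is Co²⁺/Co (−0.271 V); Zn²⁺/Zn (−0.767 V) is the anode.
E°cell = E°(cathode) − E°(anode) = −0.271 − (−0.767) = +0.496 V.

+0.496 V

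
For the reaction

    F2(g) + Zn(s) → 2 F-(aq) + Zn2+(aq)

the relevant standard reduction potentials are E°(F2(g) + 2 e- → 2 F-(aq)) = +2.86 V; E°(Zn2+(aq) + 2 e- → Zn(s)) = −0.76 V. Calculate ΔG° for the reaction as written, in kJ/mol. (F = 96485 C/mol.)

In the reaction as written F2(g) is reduced, so the F₂/F⁻ couple is the cathode and Zn²⁺/Zn is the anode.
E°cell = +2.86 − (−0.76) = +3.62 V; balancing electrons gives n = 2.
ΔG° = −nFE°cell = −(2)(96485)(+3.62) J/mol = −699 kJ/mol.

−699 kJ/mol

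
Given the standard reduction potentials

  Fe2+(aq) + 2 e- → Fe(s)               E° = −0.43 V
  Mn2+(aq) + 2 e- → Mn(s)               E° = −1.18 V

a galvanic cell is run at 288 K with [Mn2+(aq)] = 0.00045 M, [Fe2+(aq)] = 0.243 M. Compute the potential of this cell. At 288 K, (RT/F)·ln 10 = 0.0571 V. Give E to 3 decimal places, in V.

+0.828 V

The Fe²⁺/Fe couple has the more positive E°, so it is the cathode; Mn²⁺/Mn is the anode.
The standard potential is −0.43 − (−1.18) = +0.75 V and the balanced reaction transfers n = 2 electrons.
The balanced reaction is Fe2+(aq) + Mn(s) → Fe(s) + Mn2+(aq), so Q = [Mn2+(aq)] / [Fe2+(aq)] = 0.00185 and log Q = −2.732.
Applying E = E° − (RT ln10/nF)·log Q gives +0.75 − (0.0571/2)(−2.732) = +0.828 V.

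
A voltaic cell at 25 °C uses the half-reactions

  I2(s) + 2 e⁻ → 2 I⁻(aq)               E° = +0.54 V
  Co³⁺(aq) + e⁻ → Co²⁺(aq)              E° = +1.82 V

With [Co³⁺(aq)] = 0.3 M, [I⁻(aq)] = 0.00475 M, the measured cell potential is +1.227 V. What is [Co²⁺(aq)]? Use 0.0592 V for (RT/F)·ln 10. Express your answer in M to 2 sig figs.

Co³⁺/Co²⁺ is the cathode (higher E°); E°cell = +1.82 − (+0.54) = +1.28 V with n = 2.
From the Nernst equation, log Q = n(E° − E)/0.0592 = 2·(+1.28 − (+1.227))/0.0592 = 1.791.
For 2 Co³⁺(aq) + 2 I⁻(aq) → 2 Co²⁺(aq) + I2(s), the reaction quotient is Q = [Co²⁺(aq)]^2 / ([Co³⁺(aq)]^2·[I⁻(aq)]^2).
Substituting the known concentrations and solving, log [Co²⁺(aq)] = −1.951 and [Co²⁺(aq)] = 0.011 M.

0.011 M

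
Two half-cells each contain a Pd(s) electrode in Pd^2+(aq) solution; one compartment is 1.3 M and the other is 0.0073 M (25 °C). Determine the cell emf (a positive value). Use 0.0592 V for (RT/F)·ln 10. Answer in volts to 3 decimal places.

0.067 V

For a concentration cell E°cell = 0, since both electrodes use the same couple.
The compartment with the higher Pd^2+(aq) concentration (1.3 M) acts as the cathode; ions are reduced there and produced at the dilute (0.0073 M) anode.
With n = 2, Ecell = −(0.0592/2)·log([dilute]/[conc]) = −(0.0592/2)·log(0.0073/1.3) = +0.067 V.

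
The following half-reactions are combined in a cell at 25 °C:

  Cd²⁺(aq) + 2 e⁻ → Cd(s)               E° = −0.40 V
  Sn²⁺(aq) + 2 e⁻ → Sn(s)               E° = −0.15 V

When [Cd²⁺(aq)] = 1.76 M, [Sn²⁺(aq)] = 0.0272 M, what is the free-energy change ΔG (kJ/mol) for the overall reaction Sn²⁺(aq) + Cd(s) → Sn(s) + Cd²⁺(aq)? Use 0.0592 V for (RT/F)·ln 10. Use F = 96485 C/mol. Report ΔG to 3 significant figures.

−37.9 kJ/mol

The standard cell potential is −0.15 − (−0.40) = +0.25 V, with n = 2 electrons in the balanced equation.
Here Q = [Cd²⁺(aq)] / [Sn²⁺(aq)] = 64.7 (log Q = 1.811), giving E = +0.25 − (0.0592/2)·(1.811) = +0.1964 V.
ΔG = −nFE = −(2)(96485)(+0.1964) J/mol = −37.9 kJ/mol.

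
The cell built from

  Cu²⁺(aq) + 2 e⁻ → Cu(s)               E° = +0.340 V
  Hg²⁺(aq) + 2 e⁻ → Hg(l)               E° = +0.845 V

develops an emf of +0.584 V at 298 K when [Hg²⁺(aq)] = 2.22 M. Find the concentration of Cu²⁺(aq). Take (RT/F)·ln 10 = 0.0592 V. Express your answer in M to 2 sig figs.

With Hg²⁺/Hg at the cathode and Cu²⁺/Cu at the anode, E°cell = +0.845 − (+0.340) = +0.505 V (n = 2).
Since E = E° − (0.0592/n)·log Q, log Q = n(E° − E)/0.0592 = −2.669.
Balancing electrons gives Hg²⁺(aq) + Cu(s) → Hg(l) + Cu²⁺(aq); thus Q = [Cu²⁺(aq)] / [Hg²⁺(aq)].
Solving for the unknown gives log [Cu²⁺(aq)] = −2.323, so [Cu²⁺(aq)] ≈ 0.0048 M.

0.0048 M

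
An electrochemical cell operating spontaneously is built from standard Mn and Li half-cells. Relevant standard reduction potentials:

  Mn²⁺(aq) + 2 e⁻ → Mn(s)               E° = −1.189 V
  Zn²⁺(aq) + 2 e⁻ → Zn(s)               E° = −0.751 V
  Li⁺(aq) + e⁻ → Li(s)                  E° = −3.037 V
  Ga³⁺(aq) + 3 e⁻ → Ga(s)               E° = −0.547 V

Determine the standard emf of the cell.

The Mn²⁺/Mn couple has the higher E°, so Mn ion is reduced (cathode) and Li is oxidized (anode).
E°cell = E°(cathode) − E°(anode) = −1.189 − (−3.037) = +1.848 V.

+1.848 V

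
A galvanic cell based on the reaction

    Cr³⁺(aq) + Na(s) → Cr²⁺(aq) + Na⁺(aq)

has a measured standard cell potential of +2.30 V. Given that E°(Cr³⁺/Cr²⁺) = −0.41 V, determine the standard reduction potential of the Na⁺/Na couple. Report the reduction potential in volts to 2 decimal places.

In the reaction as written the Cr³⁺/Cr²⁺ couple is reduced (cathode) and Na⁺/Na is oxidized (anode), so E°cell = E°(Cr³⁺/Cr²⁺) − E°(Na⁺/Na).
E°(Na⁺/Na) = E°(cathode) − E°cell = −0.41 − (+2.30) = −2.71 V.

−2.71 V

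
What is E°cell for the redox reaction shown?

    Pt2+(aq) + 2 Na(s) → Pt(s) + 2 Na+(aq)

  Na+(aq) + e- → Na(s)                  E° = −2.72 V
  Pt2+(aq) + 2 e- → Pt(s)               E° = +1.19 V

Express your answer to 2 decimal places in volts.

Pt2+(aq) gains electrons, so the Pt²⁺/Pt couple is the cathode; the Na⁺/Na couple is the anode.
E°cell = E°(cathode) − E°(anode) = +1.19 − (−2.72) = +3.91 V.

+3.91 V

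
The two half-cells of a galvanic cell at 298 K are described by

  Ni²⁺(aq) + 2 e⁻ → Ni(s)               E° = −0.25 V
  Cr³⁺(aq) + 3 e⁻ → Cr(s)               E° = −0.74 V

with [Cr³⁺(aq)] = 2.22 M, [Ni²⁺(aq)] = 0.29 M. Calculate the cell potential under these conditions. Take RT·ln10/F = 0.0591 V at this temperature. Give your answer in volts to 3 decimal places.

+0.467 V

Ni²⁺/Ni is reduced (cathode, E° = −0.25 V) and Cr³⁺/Cr is oxidized (anode).
E°cell = −0.25 − (−0.74) = +0.49 V, with n = 6 electrons transferred.
For the overall reaction 3 Ni²⁺(aq) + 2 Cr(s) → 3 Ni(s) + 2 Cr³⁺(aq), Q = [Cr³⁺(aq)]^2 / [Ni²⁺(aq)]^3 = 202, giving log Q = 2.306.
Applying E = E° − (RT ln10/nF)·log Q gives +0.49 − (0.0591/6)(2.306) = +0.467 V.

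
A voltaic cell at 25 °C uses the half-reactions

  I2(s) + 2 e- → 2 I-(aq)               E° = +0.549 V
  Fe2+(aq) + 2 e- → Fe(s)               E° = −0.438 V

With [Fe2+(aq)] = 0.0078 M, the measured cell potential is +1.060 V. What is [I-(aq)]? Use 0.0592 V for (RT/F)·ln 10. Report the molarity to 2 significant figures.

0.66 M

The I₂/I⁻ couple has the larger reduction potential, so it is the cathode: E°cell = +0.549 − (−0.438) = +0.987 V and n = 2.
From the Nernst equation, log Q = n(E° − E)/0.0592 = 2·(+0.987 − (+1.060))/0.0592 = −2.466.
For I2(s) + Fe(s) → 2 I-(aq) + Fe2+(aq), the reaction quotient is Q = [I-(aq)]^2·[Fe2+(aq)].
Substituting the known concentrations and solving, log [I-(aq)] = −0.179 and [I-(aq)] = 0.66 M.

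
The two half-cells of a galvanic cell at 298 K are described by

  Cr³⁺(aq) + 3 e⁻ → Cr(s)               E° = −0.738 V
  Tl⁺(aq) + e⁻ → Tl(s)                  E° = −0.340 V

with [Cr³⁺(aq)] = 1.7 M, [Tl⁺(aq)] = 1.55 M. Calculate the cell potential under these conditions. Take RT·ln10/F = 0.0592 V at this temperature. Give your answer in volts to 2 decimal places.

Tl⁺/Tl is reduced (cathode, E° = −0.340 V) and Cr³⁺/Cr is oxidized (anode).
E°cell = −0.340 − (−0.738) = +0.398 V, with n = 3 electrons transferred.
Balancing gives 3 Tl⁺(aq) + Cr(s) → 3 Tl(s) + Cr³⁺(aq); hence Q = [Cr³⁺(aq)] / [Tl⁺(aq)]^3 = 0.457 (log Q = −0.341).
Applying E = E° − (RT ln10/nF)·log Q gives +0.398 − (0.0592/3)(−0.341) = +0.40 V.

+0.40 V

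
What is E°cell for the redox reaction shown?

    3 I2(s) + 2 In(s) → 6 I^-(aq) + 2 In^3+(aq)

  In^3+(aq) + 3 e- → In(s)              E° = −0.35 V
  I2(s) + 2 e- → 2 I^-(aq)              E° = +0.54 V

+0.89 V

In the reaction as written, I2(s) is reduced (cathode) and In^3+(aq) is produced by oxidation at the anode.
E°cell = E°(cathode) − E°(anode) = +0.54 − (−0.35) = +0.89 V.
The positive value indicates the reaction is spontaneous as written.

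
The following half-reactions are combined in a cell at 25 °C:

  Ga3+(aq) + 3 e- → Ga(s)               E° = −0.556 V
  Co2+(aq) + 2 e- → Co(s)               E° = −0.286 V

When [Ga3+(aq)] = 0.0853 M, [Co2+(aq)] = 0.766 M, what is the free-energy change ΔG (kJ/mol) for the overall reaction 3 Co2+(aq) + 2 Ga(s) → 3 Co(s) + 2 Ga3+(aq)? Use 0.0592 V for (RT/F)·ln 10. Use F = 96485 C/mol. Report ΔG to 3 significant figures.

−167 kJ/mol

The standard cell potential is −0.286 − (−0.556) = +0.270 V, with n = 6 electrons in the balanced equation.
Here Q = [Ga3+(aq)]^2 / [Co2+(aq)]^3 = 0.0162 (log Q = −1.791), giving E = +0.270 − (0.0592/6)·(−1.791) = +0.2877 V.
ΔG = −nFE = −(6)(96485)(+0.2877) J/mol = −167 kJ/mol.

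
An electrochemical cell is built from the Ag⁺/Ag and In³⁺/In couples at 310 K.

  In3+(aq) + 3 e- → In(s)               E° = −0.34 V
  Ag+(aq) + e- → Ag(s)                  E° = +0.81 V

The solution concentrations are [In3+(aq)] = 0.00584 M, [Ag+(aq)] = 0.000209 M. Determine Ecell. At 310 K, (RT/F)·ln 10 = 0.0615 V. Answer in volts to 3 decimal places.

+0.969 V

Ag⁺/Ag is reduced (cathode, E° = +0.81 V) and In³⁺/In is oxidized (anode).
E°cell = E°cat − E°an = +0.81 − (−0.34) = +1.15 V; n = 3.
Balancing gives 3 Ag+(aq) + In(s) → 3 Ag(s) + In3+(aq); hence Q = [In3+(aq)] / [Ag+(aq)]^3 = 6.4×10^8 (log Q = 8.806).
Applying E = E° − (RT ln10/nF)·log Q gives +1.15 − (0.0615/3)(8.806) = +0.969 V.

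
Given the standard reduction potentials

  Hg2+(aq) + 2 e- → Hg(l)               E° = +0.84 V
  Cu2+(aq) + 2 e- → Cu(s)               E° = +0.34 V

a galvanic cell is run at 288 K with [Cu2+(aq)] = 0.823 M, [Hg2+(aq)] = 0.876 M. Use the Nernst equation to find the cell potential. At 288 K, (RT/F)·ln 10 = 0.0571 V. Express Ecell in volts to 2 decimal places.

+0.50 V

The Hg²⁺/Hg couple has the more positive E°, so it is the cathode; Cu²⁺/Cu is the anode.
E°cell = E°cat − E°an = +0.84 − (+0.34) = +0.50 V; n = 2.
The balanced reaction is Hg2+(aq) + Cu(s) → Hg(l) + Cu2+(aq), so Q = [Cu2+(aq)] / [Hg2+(aq)] = 0.939 and log Q = −0.027.
By the Nernst equation, E = +0.50 − (0.0571/2)·(−0.027) = +0.50 V.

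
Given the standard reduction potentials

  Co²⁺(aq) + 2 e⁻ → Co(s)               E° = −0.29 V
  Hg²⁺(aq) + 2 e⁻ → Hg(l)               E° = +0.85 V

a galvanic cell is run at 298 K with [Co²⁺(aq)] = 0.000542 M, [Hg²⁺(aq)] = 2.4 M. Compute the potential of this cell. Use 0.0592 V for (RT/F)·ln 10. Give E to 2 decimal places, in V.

+1.25 V

The Hg²⁺/Hg couple has the more positive E°, so it is the cathode; Co²⁺/Co is the anode.
E°cell = E°cat − E°an = +0.85 − (−0.29) = +1.14 V; n = 2.
The balanced reaction is Hg²⁺(aq) + Co(s) → Hg(l) + Co²⁺(aq), so Q = [Co²⁺(aq)] / [Hg²⁺(aq)] = 0.000226 and log Q = −3.646.
Applying E = E° − (RT ln10/nF)·log Q gives +1.14 − (0.0592/2)(−3.646) = +1.25 V.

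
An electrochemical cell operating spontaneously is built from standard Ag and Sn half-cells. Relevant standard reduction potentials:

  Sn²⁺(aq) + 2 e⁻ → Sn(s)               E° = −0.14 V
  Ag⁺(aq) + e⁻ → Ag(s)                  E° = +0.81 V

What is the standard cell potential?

+0.95 V

Of the two couples in this cell, the one with the more positive reduction potential is reduced at the cathode: here that is Ag⁺/Ag (+0.81 V); Sn²⁺/Sn (−0.14 V) is the anode.
E°cell = E°(cathode) − E°(anode) = +0.81 − (−0.14) = +0.95 V.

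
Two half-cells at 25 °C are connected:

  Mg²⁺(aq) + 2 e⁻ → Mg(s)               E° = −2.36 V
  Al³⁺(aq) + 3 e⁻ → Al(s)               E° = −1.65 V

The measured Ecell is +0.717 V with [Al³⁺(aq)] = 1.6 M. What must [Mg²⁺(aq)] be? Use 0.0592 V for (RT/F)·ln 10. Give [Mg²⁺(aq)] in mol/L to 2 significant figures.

0.79 M

With Al³⁺/Al at the cathode and Mg²⁺/Mg at the anode, E°cell = −1.65 − (−2.36) = +0.71 V (n = 6).
Rearranging E = E° − (0.0592/n)·log Q gives log Q = 6(+0.71 − (+0.717))/0.0592 = −0.709.
Balancing electrons gives 2 Al³⁺(aq) + 3 Mg(s) → 2 Al(s) + 3 Mg²⁺(aq); thus Q = [Mg²⁺(aq)]^3 / [Al³⁺(aq)]^2.
Isolating [Mg²⁺(aq)] in Q = 10^{−0.709} yields log [Mg²⁺(aq)] = −0.100, i.e. 0.79 M.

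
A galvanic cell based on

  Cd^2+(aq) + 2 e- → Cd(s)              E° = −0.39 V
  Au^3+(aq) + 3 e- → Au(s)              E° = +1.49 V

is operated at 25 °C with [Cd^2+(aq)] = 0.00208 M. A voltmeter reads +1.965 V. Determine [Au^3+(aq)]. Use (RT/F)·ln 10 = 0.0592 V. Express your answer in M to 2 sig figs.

With Au³⁺/Au at the cathode and Cd²⁺/Cd at the anode, E°cell = +1.49 − (−0.39) = +1.88 V (n = 6).
Rearranging E = E° − (0.0592/n)·log Q gives log Q = 6(+1.88 − (+1.965))/0.0592 = −8.615.
For 2 Au^3+(aq) + 3 Cd(s) → 2 Au(s) + 3 Cd^2+(aq), the reaction quotient is Q = [Cd^2+(aq)]^3 / [Au^3+(aq)]^2.
Isolating [Au^3+(aq)] in Q = 10^{−8.615} yields log [Au^3+(aq)] = 0.285, i.e. 1.9 M.

1.9 M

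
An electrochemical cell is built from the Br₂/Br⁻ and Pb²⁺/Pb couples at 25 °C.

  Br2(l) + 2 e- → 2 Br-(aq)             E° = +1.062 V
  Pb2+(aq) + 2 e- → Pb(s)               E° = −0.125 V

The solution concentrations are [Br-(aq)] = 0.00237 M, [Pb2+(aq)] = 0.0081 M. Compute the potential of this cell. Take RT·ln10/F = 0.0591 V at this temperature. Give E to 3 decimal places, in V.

Br₂/Br⁻ is reduced (cathode, E° = +1.062 V) and Pb²⁺/Pb is oxidized (anode).
E°cell = E°cat − E°an = +1.062 − (−0.125) = +1.187 V; n = 2.
For the overall reaction Br2(l) + Pb(s) → 2 Br-(aq) + Pb2+(aq), Q = [Br-(aq)]^2·[Pb2+(aq)] = 4.55×10^−8, giving log Q = −7.342.
E = E° − (0.0591/n)·log Q = +1.187 − (0.0591/2)(−7.342) = +1.404 V.

+1.404 V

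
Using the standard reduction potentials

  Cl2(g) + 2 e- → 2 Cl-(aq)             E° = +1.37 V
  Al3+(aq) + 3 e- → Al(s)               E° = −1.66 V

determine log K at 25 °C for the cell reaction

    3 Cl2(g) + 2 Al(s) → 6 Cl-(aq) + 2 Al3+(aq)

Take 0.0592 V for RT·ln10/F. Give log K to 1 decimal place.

The Cl₂/Cl⁻ couple is reduced (cathode); E°cell = +1.37 − (−1.66) = +3.03 V with n = 6.
At equilibrium E = 0, so log K = nE°cell / 0.0592 = (6)(+3.03) / 0.0592 = 307.1.

log K = 307.1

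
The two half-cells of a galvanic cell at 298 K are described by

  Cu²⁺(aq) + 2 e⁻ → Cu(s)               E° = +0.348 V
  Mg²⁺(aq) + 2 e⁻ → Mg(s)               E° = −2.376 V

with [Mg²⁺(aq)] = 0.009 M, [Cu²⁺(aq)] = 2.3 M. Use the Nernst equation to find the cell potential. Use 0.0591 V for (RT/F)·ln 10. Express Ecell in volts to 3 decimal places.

Cu²⁺/Cu is reduced (cathode, E° = +0.348 V) and Mg²⁺/Mg is oxidized (anode).
The standard potential is +0.348 − (−2.376) = +2.724 V and the balanced reaction transfers n = 2 electrons.
Balancing gives Cu²⁺(aq) + Mg(s) → Cu(s) + Mg²⁺(aq); hence Q = [Mg²⁺(aq)] / [Cu²⁺(aq)] = 0.00391 (log Q = −2.407).
By the Nernst equation, E = +2.724 − (0.0591/2)·(−2.407) = +2.795 V.

+2.795 V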